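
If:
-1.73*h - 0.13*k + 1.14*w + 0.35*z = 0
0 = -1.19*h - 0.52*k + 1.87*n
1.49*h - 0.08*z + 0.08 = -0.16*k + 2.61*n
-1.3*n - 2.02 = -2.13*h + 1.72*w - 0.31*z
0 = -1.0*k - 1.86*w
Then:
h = 1.00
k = -0.66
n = 0.45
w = 0.35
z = 3.53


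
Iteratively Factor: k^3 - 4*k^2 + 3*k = (k - 3)*(k^2 - k) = (k - 3)*(k - 1)*(k)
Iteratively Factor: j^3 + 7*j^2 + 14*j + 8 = (j + 2)*(j^2 + 5*j + 4) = (j + 1)*(j + 2)*(j + 4)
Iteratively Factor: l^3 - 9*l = (l - 3)*(l^2 + 3*l) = l*(l - 3)*(l + 3)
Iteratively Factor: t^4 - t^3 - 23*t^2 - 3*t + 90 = (t - 5)*(t^3 + 4*t^2 - 3*t - 18) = (t - 5)*(t - 2)*(t^2 + 6*t + 9) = (t - 5)*(t - 2)*(t + 3)*(t + 3)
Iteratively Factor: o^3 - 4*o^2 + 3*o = (o)*(o^2 - 4*o + 3) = o*(o - 3)*(o - 1)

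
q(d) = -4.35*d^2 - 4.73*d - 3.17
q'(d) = -8.7*d - 4.73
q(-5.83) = -123.45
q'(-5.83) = 45.99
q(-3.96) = -52.65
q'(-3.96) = 29.72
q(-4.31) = -63.59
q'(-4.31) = 32.77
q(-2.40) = -16.87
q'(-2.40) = 16.15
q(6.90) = -242.91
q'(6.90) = -64.76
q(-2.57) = -19.75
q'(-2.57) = 17.63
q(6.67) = -228.25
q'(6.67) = -62.76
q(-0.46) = -1.91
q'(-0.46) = -0.73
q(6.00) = -188.15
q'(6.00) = -56.93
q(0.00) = -3.17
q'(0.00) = -4.73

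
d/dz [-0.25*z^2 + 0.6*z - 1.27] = 0.6 - 0.5*z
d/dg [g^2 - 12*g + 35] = 2*g - 12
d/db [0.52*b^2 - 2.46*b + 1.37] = 1.04*b - 2.46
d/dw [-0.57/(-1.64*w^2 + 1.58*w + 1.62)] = (0.9006 - 1.8696*w)/(-1.64*w^2 + 1.58*w + 1.62)^2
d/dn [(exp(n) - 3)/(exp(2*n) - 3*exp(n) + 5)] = (-(exp(n) - 3)*(2*exp(n) - 3) + exp(2*n) - 3*exp(n) + 5)*exp(n)/(exp(2*n) - 3*exp(n) + 5)^2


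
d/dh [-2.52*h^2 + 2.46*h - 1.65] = 2.46 - 5.04*h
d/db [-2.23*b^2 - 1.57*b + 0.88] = -4.46*b - 1.57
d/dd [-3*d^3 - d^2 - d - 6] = -9*d^2 - 2*d - 1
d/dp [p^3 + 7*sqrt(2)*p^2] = p*(3*p + 14*sqrt(2))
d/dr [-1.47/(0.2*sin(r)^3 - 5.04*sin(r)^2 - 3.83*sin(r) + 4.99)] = (0.882*sin(r)^2 - 14.8176*sin(r) - 5.6301)*cos(r)/(0.2*sin(r)^3 - 5.04*sin(r)^2 - 3.83*sin(r) + 4.99)^2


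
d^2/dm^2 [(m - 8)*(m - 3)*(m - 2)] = 6*m - 26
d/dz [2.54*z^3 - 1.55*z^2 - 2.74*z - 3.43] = 7.62*z^2 - 3.1*z - 2.74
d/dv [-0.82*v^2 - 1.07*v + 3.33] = -1.64*v - 1.07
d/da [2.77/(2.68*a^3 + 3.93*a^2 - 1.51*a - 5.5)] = (-22.2708*a^2 - 21.7722*a + 4.1827)/(2.68*a^3 + 3.93*a^2 - 1.51*a - 5.5)^2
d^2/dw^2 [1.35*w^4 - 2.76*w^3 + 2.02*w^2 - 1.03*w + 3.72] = 16.2*w^2 - 16.56*w + 4.04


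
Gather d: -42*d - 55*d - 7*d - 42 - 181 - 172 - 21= -104*d - 416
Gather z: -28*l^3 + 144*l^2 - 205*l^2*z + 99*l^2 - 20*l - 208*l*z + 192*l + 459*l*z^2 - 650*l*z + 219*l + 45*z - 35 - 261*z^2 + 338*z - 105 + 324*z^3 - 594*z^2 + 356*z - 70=-28*l^3 + 243*l^2 + 391*l + 324*z^3 + z^2*(459*l - 855) + z*(-205*l^2 - 858*l + 739) - 210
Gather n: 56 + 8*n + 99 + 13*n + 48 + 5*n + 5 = 26*n + 208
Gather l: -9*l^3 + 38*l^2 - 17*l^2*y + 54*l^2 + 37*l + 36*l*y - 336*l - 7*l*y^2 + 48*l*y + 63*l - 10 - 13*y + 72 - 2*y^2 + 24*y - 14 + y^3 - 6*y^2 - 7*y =-9*l^3 + l^2*(92 - 17*y) + l*(-7*y^2 + 84*y - 236) + y^3 - 8*y^2 + 4*y + 48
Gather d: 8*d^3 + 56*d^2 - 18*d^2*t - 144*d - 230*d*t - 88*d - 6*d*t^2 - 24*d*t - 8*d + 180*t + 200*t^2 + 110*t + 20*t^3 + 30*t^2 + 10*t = 8*d^3 + d^2*(56 - 18*t) + d*(-6*t^2 - 254*t - 240) + 20*t^3 + 230*t^2 + 300*t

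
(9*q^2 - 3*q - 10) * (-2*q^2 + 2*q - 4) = -18*q^4 + 24*q^3 - 22*q^2 - 8*q + 40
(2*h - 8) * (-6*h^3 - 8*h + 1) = -12*h^4 + 48*h^3 - 16*h^2 + 66*h - 8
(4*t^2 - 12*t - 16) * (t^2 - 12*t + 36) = 4*t^4 - 60*t^3 + 272*t^2 - 240*t - 576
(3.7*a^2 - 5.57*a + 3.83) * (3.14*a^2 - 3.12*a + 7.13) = 11.618*a^4 - 29.0338*a^3 + 55.7856*a^2 - 51.6637*a + 27.3079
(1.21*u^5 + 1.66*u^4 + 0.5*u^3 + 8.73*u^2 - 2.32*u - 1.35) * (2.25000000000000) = 2.7225*u^5 + 3.735*u^4 + 1.125*u^3 + 19.6425*u^2 - 5.22*u - 3.0375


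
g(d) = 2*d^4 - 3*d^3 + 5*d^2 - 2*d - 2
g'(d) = 8*d^3 - 9*d^2 + 10*d - 2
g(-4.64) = 1341.67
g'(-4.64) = -1041.35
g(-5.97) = 3367.02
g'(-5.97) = -2084.68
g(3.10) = 135.18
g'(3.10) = 180.84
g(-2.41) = 141.32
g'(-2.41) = -190.35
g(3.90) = 350.98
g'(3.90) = 374.66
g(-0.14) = -1.61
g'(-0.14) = -3.60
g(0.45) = -2.08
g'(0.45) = 1.41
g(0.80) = -1.12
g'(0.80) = 4.34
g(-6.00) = 3430.00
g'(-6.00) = -2114.00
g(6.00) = 2110.00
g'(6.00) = 1462.00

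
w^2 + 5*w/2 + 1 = (w + 1/2)*(w + 2)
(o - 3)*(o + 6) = o^2 + 3*o - 18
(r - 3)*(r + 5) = r^2 + 2*r - 15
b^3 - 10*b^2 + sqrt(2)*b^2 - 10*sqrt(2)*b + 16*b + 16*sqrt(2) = (b - 8)*(b - 2)*(b + sqrt(2))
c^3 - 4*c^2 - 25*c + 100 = (c - 5)*(c - 4)*(c + 5)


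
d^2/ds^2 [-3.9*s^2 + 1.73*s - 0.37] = -7.80000000000000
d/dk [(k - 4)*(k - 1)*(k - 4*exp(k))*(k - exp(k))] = (1 - exp(k))*(k - 4)*(k - 1)*(k - 4*exp(k)) - (k - 4)*(k - 1)*(k - exp(k))*(4*exp(k) - 1) + (k - 4)*(k - 4*exp(k))*(k - exp(k)) + (k - 1)*(k - 4*exp(k))*(k - exp(k))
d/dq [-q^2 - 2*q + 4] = -2*q - 2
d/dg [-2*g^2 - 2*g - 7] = -4*g - 2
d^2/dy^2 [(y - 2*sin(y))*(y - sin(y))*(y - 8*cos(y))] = 3*y^2*sin(y) + 8*y^2*cos(y) + 32*y*sin(y) - 48*y*sin(2*y) - 12*y*cos(y) + 4*y*cos(2*y) + 6*y - 6*sin(y) + 4*sin(2*y) - 12*cos(y) + 48*cos(2*y) - 36*cos(3*y)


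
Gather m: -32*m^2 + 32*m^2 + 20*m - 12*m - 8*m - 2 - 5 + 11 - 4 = 0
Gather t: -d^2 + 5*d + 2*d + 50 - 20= -d^2 + 7*d + 30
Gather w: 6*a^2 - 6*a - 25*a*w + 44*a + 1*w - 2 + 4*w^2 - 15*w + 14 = 6*a^2 + 38*a + 4*w^2 + w*(-25*a - 14) + 12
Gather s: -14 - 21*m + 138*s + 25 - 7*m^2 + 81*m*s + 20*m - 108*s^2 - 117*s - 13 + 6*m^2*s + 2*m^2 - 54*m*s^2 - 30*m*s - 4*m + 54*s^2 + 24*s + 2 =-5*m^2 - 5*m + s^2*(-54*m - 54) + s*(6*m^2 + 51*m + 45)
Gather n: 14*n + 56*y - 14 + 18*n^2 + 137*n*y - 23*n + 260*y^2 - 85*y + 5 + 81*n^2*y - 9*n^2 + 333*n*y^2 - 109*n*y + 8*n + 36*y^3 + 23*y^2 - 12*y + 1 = n^2*(81*y + 9) + n*(333*y^2 + 28*y - 1) + 36*y^3 + 283*y^2 - 41*y - 8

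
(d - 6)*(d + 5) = d^2 - d - 30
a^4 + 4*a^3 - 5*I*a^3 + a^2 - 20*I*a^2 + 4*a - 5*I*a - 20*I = (a + 4)*(a - 5*I)*(a - I)*(a + I)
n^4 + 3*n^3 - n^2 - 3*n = n*(n - 1)*(n + 1)*(n + 3)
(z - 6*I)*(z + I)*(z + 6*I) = z^3 + I*z^2 + 36*z + 36*I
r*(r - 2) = r^2 - 2*r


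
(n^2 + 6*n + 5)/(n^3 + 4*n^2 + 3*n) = (n + 5)/(n*(n + 3))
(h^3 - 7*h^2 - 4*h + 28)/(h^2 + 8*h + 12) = (h^2 - 9*h + 14)/(h + 6)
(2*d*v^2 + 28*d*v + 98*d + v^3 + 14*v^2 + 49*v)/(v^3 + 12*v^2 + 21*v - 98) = (2*d + v)/(v - 2)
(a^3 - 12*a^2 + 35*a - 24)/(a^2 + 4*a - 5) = (a^2 - 11*a + 24)/(a + 5)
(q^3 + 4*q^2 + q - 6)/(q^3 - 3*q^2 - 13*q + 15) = (q + 2)/(q - 5)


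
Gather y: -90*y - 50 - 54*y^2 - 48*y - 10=-54*y^2 - 138*y - 60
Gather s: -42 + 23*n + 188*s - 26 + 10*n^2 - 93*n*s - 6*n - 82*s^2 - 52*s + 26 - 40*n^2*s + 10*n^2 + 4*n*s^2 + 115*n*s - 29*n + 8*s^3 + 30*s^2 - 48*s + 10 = 20*n^2 - 12*n + 8*s^3 + s^2*(4*n - 52) + s*(-40*n^2 + 22*n + 88) - 32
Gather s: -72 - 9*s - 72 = -9*s - 144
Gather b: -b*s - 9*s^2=-b*s - 9*s^2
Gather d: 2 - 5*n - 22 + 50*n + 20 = 45*n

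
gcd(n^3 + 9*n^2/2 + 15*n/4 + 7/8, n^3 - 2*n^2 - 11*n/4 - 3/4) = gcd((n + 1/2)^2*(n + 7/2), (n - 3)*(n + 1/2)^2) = n^2 + n + 1/4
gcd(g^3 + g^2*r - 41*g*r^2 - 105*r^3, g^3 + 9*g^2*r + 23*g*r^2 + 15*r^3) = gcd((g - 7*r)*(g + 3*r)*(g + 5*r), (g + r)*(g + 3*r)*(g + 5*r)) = g^2 + 8*g*r + 15*r^2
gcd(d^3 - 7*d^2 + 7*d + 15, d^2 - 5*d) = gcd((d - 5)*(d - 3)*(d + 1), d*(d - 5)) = d - 5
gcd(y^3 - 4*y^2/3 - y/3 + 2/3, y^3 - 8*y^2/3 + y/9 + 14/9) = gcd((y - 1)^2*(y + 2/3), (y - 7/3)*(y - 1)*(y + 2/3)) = y^2 - y/3 - 2/3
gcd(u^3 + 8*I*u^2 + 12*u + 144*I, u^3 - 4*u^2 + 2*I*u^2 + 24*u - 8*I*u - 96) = u^2 + 2*I*u + 24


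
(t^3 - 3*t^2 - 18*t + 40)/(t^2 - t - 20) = t - 2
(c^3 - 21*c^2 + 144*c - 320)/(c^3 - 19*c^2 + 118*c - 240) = (c - 8)/(c - 6)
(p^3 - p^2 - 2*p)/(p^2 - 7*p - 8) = p*(p - 2)/(p - 8)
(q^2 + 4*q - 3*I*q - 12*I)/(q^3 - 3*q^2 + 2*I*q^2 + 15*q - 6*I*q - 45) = (q + 4)/(q^2 + q*(-3 + 5*I) - 15*I)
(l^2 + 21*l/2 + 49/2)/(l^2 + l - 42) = (l + 7/2)/(l - 6)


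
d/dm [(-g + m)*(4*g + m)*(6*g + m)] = 14*g^2 + 18*g*m + 3*m^2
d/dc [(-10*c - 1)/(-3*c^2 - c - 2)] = (30*c^2 + 10*c - (6*c + 1)*(10*c + 1) + 20)/(3*c^2 + c + 2)^2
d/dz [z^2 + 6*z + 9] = 2*z + 6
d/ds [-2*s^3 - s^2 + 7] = 2*s*(-3*s - 1)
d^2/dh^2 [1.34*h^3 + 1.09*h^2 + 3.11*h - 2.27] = 8.04*h + 2.18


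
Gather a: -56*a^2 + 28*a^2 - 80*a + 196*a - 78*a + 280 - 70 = -28*a^2 + 38*a + 210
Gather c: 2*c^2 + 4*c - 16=2*c^2 + 4*c - 16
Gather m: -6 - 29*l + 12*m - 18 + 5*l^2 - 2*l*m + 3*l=5*l^2 - 26*l + m*(12 - 2*l) - 24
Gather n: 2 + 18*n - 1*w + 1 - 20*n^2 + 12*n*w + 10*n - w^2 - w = -20*n^2 + n*(12*w + 28) - w^2 - 2*w + 3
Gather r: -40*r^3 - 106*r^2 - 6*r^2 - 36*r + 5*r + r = -40*r^3 - 112*r^2 - 30*r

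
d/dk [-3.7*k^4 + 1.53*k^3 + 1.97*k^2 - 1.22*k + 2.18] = -14.8*k^3 + 4.59*k^2 + 3.94*k - 1.22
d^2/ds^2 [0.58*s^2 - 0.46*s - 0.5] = 1.16000000000000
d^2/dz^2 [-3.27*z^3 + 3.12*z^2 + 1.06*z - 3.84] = 6.24 - 19.62*z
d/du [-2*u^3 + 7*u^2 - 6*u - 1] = -6*u^2 + 14*u - 6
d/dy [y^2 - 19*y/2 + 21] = 2*y - 19/2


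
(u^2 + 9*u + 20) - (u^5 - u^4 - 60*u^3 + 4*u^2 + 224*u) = -u^5 + u^4 + 60*u^3 - 3*u^2 - 215*u + 20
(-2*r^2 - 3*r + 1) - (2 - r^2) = -r^2 - 3*r - 1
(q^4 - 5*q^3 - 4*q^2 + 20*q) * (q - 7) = q^5 - 12*q^4 + 31*q^3 + 48*q^2 - 140*q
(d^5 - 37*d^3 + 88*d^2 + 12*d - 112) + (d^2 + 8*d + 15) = d^5 - 37*d^3 + 89*d^2 + 20*d - 97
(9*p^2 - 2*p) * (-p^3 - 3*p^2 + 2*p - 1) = -9*p^5 - 25*p^4 + 24*p^3 - 13*p^2 + 2*p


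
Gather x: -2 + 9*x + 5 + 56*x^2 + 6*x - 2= 56*x^2 + 15*x + 1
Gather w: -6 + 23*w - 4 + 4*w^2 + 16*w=4*w^2 + 39*w - 10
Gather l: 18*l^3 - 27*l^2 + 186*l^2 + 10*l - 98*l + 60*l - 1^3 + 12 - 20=18*l^3 + 159*l^2 - 28*l - 9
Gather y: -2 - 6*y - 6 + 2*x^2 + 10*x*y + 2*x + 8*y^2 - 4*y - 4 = 2*x^2 + 2*x + 8*y^2 + y*(10*x - 10) - 12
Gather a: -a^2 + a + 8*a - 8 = -a^2 + 9*a - 8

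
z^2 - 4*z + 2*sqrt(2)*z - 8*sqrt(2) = (z - 4)*(z + 2*sqrt(2))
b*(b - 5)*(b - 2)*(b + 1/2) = b^4 - 13*b^3/2 + 13*b^2/2 + 5*b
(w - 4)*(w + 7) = w^2 + 3*w - 28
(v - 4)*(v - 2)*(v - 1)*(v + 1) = v^4 - 6*v^3 + 7*v^2 + 6*v - 8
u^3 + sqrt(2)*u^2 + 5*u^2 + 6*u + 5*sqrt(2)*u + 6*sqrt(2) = (u + 2)*(u + 3)*(u + sqrt(2))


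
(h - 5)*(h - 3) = h^2 - 8*h + 15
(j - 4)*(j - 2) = j^2 - 6*j + 8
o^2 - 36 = (o - 6)*(o + 6)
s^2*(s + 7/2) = s^3 + 7*s^2/2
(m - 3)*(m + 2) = m^2 - m - 6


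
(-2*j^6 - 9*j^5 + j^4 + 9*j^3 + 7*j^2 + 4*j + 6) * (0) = 0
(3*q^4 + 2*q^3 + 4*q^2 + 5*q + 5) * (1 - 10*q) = -30*q^5 - 17*q^4 - 38*q^3 - 46*q^2 - 45*q + 5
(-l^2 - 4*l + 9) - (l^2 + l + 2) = -2*l^2 - 5*l + 7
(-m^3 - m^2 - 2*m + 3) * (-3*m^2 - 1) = 3*m^5 + 3*m^4 + 7*m^3 - 8*m^2 + 2*m - 3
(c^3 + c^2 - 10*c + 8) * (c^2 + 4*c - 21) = c^5 + 5*c^4 - 27*c^3 - 53*c^2 + 242*c - 168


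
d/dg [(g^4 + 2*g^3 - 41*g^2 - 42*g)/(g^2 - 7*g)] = (2*g^3 - 19*g^2 - 28*g + 329)/(g^2 - 14*g + 49)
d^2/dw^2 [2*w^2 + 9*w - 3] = 4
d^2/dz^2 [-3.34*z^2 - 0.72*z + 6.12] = -6.68000000000000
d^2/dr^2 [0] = 0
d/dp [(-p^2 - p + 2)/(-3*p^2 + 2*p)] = (-5*p^2 + 12*p - 4)/(p^2*(9*p^2 - 12*p + 4))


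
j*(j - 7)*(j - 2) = j^3 - 9*j^2 + 14*j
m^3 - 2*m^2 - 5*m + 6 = (m - 3)*(m - 1)*(m + 2)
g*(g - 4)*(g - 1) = g^3 - 5*g^2 + 4*g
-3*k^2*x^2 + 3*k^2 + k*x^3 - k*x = (-3*k + x)*(x - 1)*(k*x + k)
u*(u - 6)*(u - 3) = u^3 - 9*u^2 + 18*u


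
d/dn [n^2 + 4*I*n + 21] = 2*n + 4*I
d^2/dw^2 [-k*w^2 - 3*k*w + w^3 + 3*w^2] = -2*k + 6*w + 6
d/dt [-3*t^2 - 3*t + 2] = -6*t - 3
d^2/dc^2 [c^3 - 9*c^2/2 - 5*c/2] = 6*c - 9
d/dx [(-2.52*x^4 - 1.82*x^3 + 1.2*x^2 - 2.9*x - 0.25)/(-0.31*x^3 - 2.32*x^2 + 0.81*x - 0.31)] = (0.7812*x^6 + 11.6928*x^5 - 1.5292*x^4 - 1.6216*x^3 - 4.2959*x^2 - 1.904*x + 1.1015)/(0.0961*x^6 + 1.4384*x^5 + 4.8802*x^4 - 3.5662*x^3 + 2.0945*x^2 - 0.5022*x + 0.0961)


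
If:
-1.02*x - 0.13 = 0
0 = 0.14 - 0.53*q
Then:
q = 0.26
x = -0.13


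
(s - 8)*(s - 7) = s^2 - 15*s + 56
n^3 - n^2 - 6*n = n*(n - 3)*(n + 2)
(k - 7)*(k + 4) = k^2 - 3*k - 28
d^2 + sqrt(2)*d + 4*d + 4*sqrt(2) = (d + 4)*(d + sqrt(2))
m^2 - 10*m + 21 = (m - 7)*(m - 3)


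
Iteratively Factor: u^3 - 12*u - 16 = (u - 4)*(u^2 + 4*u + 4) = (u - 4)*(u + 2)*(u + 2)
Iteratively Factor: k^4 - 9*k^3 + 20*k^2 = (k)*(k^3 - 9*k^2 + 20*k) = k*(k - 5)*(k^2 - 4*k) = k^2*(k - 5)*(k - 4)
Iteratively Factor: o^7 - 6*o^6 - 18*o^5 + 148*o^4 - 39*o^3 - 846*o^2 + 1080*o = (o - 3)*(o^6 - 3*o^5 - 27*o^4 + 67*o^3 + 162*o^2 - 360*o) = (o - 3)*(o + 4)*(o^5 - 7*o^4 + o^3 + 63*o^2 - 90*o) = o*(o - 3)*(o + 4)*(o^4 - 7*o^3 + o^2 + 63*o - 90) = o*(o - 3)*(o - 2)*(o + 4)*(o^3 - 5*o^2 - 9*o + 45) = o*(o - 5)*(o - 3)*(o - 2)*(o + 4)*(o^2 - 9) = o*(o - 5)*(o - 3)^2*(o - 2)*(o + 4)*(o + 3)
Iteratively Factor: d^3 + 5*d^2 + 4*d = (d)*(d^2 + 5*d + 4) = d*(d + 1)*(d + 4)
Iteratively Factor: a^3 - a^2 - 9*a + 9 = (a - 3)*(a^2 + 2*a - 3) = (a - 3)*(a + 3)*(a - 1)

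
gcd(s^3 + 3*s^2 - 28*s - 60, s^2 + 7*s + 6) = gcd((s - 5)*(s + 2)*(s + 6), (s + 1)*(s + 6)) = s + 6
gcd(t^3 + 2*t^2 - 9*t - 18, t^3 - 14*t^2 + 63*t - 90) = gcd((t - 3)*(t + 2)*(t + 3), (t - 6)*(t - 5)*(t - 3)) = t - 3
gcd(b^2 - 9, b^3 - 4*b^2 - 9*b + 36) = b^2 - 9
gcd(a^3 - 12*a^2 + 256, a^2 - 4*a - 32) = a^2 - 4*a - 32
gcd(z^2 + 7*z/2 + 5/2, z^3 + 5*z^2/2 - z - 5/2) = z^2 + 7*z/2 + 5/2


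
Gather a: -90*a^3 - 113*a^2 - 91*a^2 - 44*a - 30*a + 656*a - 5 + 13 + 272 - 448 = -90*a^3 - 204*a^2 + 582*a - 168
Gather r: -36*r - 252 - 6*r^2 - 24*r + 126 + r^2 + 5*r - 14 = -5*r^2 - 55*r - 140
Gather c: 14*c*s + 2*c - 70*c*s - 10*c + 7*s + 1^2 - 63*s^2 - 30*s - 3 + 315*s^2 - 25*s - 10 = c*(-56*s - 8) + 252*s^2 - 48*s - 12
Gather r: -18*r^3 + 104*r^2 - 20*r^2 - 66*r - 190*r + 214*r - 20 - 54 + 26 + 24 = -18*r^3 + 84*r^2 - 42*r - 24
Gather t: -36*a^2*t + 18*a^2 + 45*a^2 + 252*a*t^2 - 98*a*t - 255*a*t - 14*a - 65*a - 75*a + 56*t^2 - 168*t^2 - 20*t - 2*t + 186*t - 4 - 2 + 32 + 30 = 63*a^2 - 154*a + t^2*(252*a - 112) + t*(-36*a^2 - 353*a + 164) + 56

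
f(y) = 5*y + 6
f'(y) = 5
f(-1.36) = -0.80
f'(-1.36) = 5.00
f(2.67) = 19.35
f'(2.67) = 5.00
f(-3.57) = -11.85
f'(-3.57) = 5.00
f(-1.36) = -0.80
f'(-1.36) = 5.00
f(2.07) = 16.35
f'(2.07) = 5.00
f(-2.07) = -4.35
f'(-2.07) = 5.00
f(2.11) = 16.55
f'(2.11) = 5.00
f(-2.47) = -6.35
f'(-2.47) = 5.00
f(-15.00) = -69.00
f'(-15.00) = 5.00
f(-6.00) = -24.00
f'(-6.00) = 5.00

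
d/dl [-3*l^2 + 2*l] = 2 - 6*l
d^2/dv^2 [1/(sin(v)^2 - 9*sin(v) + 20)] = (-4*sin(v)^4 + 27*sin(v)^3 + 5*sin(v)^2 - 234*sin(v) + 122)/(sin(v)^2 - 9*sin(v) + 20)^3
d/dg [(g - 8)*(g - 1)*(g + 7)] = 3*g^2 - 4*g - 55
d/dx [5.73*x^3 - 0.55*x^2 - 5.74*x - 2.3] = 17.19*x^2 - 1.1*x - 5.74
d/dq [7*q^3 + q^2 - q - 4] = 21*q^2 + 2*q - 1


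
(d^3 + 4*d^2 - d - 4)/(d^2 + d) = d + 3 - 4/d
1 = 1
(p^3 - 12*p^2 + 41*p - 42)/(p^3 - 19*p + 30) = (p - 7)/(p + 5)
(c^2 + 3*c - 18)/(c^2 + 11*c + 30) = (c - 3)/(c + 5)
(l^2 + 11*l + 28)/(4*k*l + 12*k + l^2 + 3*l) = (l^2 + 11*l + 28)/(4*k*l + 12*k + l^2 + 3*l)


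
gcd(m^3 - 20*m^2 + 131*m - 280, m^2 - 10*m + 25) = m - 5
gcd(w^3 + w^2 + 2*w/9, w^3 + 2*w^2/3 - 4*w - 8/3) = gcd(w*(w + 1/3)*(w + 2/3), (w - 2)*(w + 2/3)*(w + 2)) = w + 2/3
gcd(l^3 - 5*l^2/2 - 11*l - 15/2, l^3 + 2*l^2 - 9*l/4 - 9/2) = l + 3/2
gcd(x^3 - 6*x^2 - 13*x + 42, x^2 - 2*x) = x - 2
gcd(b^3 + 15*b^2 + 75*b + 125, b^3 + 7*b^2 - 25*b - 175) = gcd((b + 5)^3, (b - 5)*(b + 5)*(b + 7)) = b + 5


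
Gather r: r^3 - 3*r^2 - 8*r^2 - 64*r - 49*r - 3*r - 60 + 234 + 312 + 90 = r^3 - 11*r^2 - 116*r + 576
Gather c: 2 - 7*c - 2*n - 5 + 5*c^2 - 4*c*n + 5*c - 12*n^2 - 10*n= 5*c^2 + c*(-4*n - 2) - 12*n^2 - 12*n - 3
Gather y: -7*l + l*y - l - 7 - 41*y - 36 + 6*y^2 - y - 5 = -8*l + 6*y^2 + y*(l - 42) - 48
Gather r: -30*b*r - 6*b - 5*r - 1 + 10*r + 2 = -6*b + r*(5 - 30*b) + 1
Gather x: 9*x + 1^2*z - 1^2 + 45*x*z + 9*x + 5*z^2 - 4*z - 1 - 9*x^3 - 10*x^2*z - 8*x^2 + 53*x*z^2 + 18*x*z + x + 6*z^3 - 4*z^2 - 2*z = -9*x^3 + x^2*(-10*z - 8) + x*(53*z^2 + 63*z + 19) + 6*z^3 + z^2 - 5*z - 2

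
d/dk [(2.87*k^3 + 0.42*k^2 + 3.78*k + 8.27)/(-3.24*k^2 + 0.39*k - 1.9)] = (-9.2988*k^4 + 2.2386*k^3 - 3.948*k^2 + 51.9936*k - 10.4073)/(10.4976*k^4 - 2.5272*k^3 + 12.4641*k^2 - 1.482*k + 3.61)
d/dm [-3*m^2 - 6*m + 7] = -6*m - 6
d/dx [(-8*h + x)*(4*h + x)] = -4*h + 2*x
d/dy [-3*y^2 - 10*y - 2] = -6*y - 10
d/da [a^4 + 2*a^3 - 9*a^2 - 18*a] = 4*a^3 + 6*a^2 - 18*a - 18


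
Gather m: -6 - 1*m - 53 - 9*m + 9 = -10*m - 50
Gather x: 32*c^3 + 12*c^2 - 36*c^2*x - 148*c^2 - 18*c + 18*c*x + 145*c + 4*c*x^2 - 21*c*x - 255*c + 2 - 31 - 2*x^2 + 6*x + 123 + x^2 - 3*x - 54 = 32*c^3 - 136*c^2 - 128*c + x^2*(4*c - 1) + x*(-36*c^2 - 3*c + 3) + 40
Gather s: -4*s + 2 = 2 - 4*s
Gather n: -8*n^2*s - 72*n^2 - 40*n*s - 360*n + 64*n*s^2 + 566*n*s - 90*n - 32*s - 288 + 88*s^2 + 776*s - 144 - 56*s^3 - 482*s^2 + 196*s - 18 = n^2*(-8*s - 72) + n*(64*s^2 + 526*s - 450) - 56*s^3 - 394*s^2 + 940*s - 450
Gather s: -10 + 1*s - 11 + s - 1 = 2*s - 22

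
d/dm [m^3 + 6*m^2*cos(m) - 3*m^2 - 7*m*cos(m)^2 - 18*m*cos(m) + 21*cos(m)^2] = -6*m^2*sin(m) + 3*m^2 + 18*m*sin(m) + 7*m*sin(2*m) + 12*m*cos(m) - 6*m - 21*sin(2*m) - 7*cos(m)^2 - 18*cos(m)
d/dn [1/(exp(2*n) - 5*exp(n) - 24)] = (5 - 2*exp(n))*exp(n)/(-exp(2*n) + 5*exp(n) + 24)^2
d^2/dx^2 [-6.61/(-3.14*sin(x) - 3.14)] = 0.00327605934000471*(1285.1388347552 - 642.5694173776*sin(x))/(sin(x) + 1)^2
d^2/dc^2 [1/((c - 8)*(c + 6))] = 2*((c - 8)^2 + (c - 8)*(c + 6) + (c + 6)^2)/((c - 8)^3*(c + 6)^3)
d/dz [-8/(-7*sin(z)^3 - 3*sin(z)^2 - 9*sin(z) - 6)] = 24*(-2*sin(z) + 7*cos(z)^2 - 10)*cos(z)/(7*sin(z)^3 + 3*sin(z)^2 + 9*sin(z) + 6)^2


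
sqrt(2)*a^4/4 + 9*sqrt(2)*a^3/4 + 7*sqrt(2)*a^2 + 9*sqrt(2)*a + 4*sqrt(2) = (a/2 + 1/2)*(a + 2)*(a + 4)*(sqrt(2)*a/2 + sqrt(2))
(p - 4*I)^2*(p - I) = p^3 - 9*I*p^2 - 24*p + 16*I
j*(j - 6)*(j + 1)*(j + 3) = j^4 - 2*j^3 - 21*j^2 - 18*j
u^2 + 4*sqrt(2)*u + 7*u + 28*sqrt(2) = (u + 7)*(u + 4*sqrt(2))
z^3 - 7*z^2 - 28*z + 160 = (z - 8)*(z - 4)*(z + 5)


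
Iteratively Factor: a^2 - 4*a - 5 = (a + 1)*(a - 5)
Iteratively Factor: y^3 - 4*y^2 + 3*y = (y)*(y^2 - 4*y + 3) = y*(y - 3)*(y - 1)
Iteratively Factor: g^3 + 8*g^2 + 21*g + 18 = (g + 3)*(g^2 + 5*g + 6) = (g + 2)*(g + 3)*(g + 3)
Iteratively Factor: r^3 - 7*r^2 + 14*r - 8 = (r - 1)*(r^2 - 6*r + 8) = (r - 4)*(r - 1)*(r - 2)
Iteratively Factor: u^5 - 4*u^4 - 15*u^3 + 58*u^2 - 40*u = (u + 4)*(u^4 - 8*u^3 + 17*u^2 - 10*u) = (u - 5)*(u + 4)*(u^3 - 3*u^2 + 2*u) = u*(u - 5)*(u + 4)*(u^2 - 3*u + 2) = u*(u - 5)*(u - 2)*(u + 4)*(u - 1)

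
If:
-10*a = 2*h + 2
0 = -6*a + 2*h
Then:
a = -1/8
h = -3/8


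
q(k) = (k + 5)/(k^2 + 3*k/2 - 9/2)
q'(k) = (-2*k - 3/2)*(k + 5)/(k^2 + 3*k/2 - 9/2)^2 + 1/(k^2 + 3*k/2 - 9/2) = 2*(2*k^2 + 3*k - (k + 5)*(4*k + 3) - 9)/(2*k^2 + 3*k - 9)^2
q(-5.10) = -0.01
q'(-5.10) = 0.07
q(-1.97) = -0.85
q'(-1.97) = 0.30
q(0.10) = -1.18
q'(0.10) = -0.69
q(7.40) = 0.20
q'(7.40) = -0.04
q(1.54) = 36.01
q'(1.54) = -902.76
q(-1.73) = -0.80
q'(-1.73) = 0.14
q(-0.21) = -1.00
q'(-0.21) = -0.44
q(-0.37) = -0.94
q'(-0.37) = -0.35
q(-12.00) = -0.06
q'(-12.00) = 0.00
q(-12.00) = -0.06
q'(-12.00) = 0.00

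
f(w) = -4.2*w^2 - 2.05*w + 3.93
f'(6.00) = -52.45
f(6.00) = -159.57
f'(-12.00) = 98.75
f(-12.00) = -576.27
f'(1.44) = -14.15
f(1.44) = -7.73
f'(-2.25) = 16.85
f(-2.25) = -12.72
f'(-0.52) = 2.32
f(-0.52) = 3.86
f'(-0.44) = 1.65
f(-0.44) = 4.02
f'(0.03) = -2.30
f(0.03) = 3.86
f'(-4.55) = 36.17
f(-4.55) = -73.69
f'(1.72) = -16.50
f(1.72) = -12.02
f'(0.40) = -5.41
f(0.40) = 2.44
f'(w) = -8.4*w - 2.05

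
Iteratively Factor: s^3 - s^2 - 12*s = (s - 4)*(s^2 + 3*s) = s*(s - 4)*(s + 3)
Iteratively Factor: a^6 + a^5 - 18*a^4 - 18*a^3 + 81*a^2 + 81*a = (a - 3)*(a^5 + 4*a^4 - 6*a^3 - 36*a^2 - 27*a) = (a - 3)*(a + 3)*(a^4 + a^3 - 9*a^2 - 9*a) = a*(a - 3)*(a + 3)*(a^3 + a^2 - 9*a - 9) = a*(a - 3)^2*(a + 3)*(a^2 + 4*a + 3) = a*(a - 3)^2*(a + 3)^2*(a + 1)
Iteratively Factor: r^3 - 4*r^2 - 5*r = (r + 1)*(r^2 - 5*r) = r*(r + 1)*(r - 5)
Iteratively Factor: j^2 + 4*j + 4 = (j + 2)*(j + 2)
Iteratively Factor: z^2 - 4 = (z + 2)*(z - 2)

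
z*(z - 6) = z^2 - 6*z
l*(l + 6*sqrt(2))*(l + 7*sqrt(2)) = l^3 + 13*sqrt(2)*l^2 + 84*l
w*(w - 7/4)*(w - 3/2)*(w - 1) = w^4 - 17*w^3/4 + 47*w^2/8 - 21*w/8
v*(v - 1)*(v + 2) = v^3 + v^2 - 2*v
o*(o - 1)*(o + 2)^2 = o^4 + 3*o^3 - 4*o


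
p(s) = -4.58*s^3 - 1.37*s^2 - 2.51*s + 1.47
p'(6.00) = -513.59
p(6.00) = -1052.19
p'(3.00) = -134.39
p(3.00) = -142.05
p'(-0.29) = -2.87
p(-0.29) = 2.19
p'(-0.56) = -5.28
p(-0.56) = 3.25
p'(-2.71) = -95.99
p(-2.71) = 89.36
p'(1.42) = -34.11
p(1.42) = -17.97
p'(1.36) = -31.65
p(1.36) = -16.00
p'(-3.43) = -154.76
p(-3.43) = 178.78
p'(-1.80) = -42.10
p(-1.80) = 28.26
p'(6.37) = -577.49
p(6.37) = -1253.92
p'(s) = -13.74*s^2 - 2.74*s - 2.51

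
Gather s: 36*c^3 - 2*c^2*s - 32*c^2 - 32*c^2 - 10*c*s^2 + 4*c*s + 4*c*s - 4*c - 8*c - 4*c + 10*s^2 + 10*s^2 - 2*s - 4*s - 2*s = 36*c^3 - 64*c^2 - 16*c + s^2*(20 - 10*c) + s*(-2*c^2 + 8*c - 8)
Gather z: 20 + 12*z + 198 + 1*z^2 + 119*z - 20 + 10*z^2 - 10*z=11*z^2 + 121*z + 198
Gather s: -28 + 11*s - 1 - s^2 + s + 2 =-s^2 + 12*s - 27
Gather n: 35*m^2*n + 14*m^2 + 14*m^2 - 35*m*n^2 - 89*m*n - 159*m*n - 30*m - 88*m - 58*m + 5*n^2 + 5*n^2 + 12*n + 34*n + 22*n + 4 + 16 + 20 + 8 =28*m^2 - 176*m + n^2*(10 - 35*m) + n*(35*m^2 - 248*m + 68) + 48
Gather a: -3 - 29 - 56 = -88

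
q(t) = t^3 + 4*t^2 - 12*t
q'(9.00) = 303.00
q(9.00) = 945.00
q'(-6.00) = 48.00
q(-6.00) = 0.00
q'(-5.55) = 36.01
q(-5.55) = 18.86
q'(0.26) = -9.72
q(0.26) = -2.83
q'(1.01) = -0.86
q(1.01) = -7.01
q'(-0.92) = -16.82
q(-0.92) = 13.65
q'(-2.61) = -12.44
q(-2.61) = 40.79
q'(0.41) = -8.22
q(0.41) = -4.18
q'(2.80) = 33.92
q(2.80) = 19.71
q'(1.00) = -1.00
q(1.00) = -7.00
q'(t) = 3*t^2 + 8*t - 12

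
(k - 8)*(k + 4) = k^2 - 4*k - 32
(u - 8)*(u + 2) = u^2 - 6*u - 16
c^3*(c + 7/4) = c^4 + 7*c^3/4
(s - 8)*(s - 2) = s^2 - 10*s + 16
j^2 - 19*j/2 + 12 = (j - 8)*(j - 3/2)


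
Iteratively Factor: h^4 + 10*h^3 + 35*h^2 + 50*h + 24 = (h + 2)*(h^3 + 8*h^2 + 19*h + 12) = (h + 2)*(h + 4)*(h^2 + 4*h + 3) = (h + 2)*(h + 3)*(h + 4)*(h + 1)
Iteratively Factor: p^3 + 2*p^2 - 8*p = (p + 4)*(p^2 - 2*p) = (p - 2)*(p + 4)*(p)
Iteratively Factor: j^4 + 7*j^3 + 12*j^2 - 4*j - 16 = (j + 2)*(j^3 + 5*j^2 + 2*j - 8) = (j - 1)*(j + 2)*(j^2 + 6*j + 8) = (j - 1)*(j + 2)^2*(j + 4)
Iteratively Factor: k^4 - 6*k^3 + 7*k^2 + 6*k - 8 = (k - 1)*(k^3 - 5*k^2 + 2*k + 8) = (k - 4)*(k - 1)*(k^2 - k - 2) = (k - 4)*(k - 1)*(k + 1)*(k - 2)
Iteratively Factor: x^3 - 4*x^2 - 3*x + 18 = (x + 2)*(x^2 - 6*x + 9) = (x - 3)*(x + 2)*(x - 3)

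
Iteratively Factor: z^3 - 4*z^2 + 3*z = (z - 1)*(z^2 - 3*z) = (z - 3)*(z - 1)*(z)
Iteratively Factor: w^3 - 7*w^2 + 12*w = (w - 3)*(w^2 - 4*w) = w*(w - 3)*(w - 4)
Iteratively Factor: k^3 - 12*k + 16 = (k + 4)*(k^2 - 4*k + 4) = (k - 2)*(k + 4)*(k - 2)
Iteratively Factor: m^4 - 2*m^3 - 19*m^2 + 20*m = (m - 5)*(m^3 + 3*m^2 - 4*m) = m*(m - 5)*(m^2 + 3*m - 4) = m*(m - 5)*(m - 1)*(m + 4)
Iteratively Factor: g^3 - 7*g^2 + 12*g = (g - 3)*(g^2 - 4*g) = (g - 4)*(g - 3)*(g)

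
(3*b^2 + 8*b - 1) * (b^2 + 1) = 3*b^4 + 8*b^3 + 2*b^2 + 8*b - 1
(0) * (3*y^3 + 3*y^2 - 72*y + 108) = 0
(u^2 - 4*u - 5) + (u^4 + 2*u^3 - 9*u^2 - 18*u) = u^4 + 2*u^3 - 8*u^2 - 22*u - 5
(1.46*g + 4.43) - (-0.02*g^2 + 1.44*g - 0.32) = 0.02*g^2 + 0.02*g + 4.75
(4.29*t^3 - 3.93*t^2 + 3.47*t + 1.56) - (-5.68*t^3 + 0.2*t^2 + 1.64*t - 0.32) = 9.97*t^3 - 4.13*t^2 + 1.83*t + 1.88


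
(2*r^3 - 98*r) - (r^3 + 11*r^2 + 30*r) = r^3 - 11*r^2 - 128*r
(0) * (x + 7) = 0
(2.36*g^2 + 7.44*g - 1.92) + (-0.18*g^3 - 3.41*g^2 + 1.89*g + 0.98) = -0.18*g^3 - 1.05*g^2 + 9.33*g - 0.94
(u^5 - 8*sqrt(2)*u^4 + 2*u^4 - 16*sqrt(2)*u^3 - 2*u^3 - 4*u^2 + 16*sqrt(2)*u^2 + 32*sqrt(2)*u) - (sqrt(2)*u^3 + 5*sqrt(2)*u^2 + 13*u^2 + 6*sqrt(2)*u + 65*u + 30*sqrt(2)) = u^5 - 8*sqrt(2)*u^4 + 2*u^4 - 17*sqrt(2)*u^3 - 2*u^3 - 17*u^2 + 11*sqrt(2)*u^2 - 65*u + 26*sqrt(2)*u - 30*sqrt(2)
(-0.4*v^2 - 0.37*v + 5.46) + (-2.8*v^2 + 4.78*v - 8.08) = -3.2*v^2 + 4.41*v - 2.62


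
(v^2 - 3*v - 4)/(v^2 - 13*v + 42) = (v^2 - 3*v - 4)/(v^2 - 13*v + 42)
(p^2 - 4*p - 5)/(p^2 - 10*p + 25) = (p + 1)/(p - 5)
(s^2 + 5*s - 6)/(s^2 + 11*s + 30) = (s - 1)/(s + 5)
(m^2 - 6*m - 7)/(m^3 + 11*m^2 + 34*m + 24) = (m - 7)/(m^2 + 10*m + 24)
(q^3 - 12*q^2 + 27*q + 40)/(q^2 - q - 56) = (q^2 - 4*q - 5)/(q + 7)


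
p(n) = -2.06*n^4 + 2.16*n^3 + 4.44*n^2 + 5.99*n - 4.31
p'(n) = -8.24*n^3 + 6.48*n^2 + 8.88*n + 5.99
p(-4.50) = -982.91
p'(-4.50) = 848.12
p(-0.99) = -9.96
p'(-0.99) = 11.55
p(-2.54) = -112.02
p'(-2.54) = 160.27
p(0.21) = -2.84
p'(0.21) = 8.06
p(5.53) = -1396.62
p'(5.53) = -1140.23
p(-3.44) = -348.77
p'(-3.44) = 387.56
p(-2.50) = -105.75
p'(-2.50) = 153.04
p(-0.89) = -8.94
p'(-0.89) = 9.03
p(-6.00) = -3016.73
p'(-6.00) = 1965.83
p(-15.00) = -110672.66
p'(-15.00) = 29140.79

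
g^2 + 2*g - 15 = (g - 3)*(g + 5)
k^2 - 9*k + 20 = (k - 5)*(k - 4)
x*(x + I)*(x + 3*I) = x^3 + 4*I*x^2 - 3*x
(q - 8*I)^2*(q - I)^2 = q^4 - 18*I*q^3 - 97*q^2 + 144*I*q + 64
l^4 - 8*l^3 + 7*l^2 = l^2*(l - 7)*(l - 1)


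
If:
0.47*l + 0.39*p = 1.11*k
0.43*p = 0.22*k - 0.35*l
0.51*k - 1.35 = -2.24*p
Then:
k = -0.15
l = -0.87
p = 0.64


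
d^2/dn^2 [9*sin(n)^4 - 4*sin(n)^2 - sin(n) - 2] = -144*sin(n)^4 + 124*sin(n)^2 + sin(n) - 8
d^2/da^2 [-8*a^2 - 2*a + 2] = -16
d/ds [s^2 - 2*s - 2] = 2*s - 2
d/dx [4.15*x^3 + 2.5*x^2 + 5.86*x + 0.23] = 12.45*x^2 + 5.0*x + 5.86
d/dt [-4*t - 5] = -4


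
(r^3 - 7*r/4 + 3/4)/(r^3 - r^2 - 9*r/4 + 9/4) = (2*r - 1)/(2*r - 3)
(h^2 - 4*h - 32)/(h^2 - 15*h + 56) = (h + 4)/(h - 7)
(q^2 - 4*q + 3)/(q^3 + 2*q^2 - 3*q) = (q - 3)/(q*(q + 3))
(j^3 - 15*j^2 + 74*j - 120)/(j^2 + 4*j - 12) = (j^3 - 15*j^2 + 74*j - 120)/(j^2 + 4*j - 12)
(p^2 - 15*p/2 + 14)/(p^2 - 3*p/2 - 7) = (p - 4)/(p + 2)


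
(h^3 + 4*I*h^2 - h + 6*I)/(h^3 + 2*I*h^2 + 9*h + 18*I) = (h - I)/(h - 3*I)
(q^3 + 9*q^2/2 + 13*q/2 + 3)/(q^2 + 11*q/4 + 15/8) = 4*(q^2 + 3*q + 2)/(4*q + 5)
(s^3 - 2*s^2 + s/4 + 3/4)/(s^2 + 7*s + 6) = (4*s^3 - 8*s^2 + s + 3)/(4*(s^2 + 7*s + 6))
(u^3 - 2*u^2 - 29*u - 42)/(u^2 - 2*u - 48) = (-u^3 + 2*u^2 + 29*u + 42)/(-u^2 + 2*u + 48)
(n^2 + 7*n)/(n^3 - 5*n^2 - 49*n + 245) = n/(n^2 - 12*n + 35)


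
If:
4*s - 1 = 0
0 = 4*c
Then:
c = 0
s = 1/4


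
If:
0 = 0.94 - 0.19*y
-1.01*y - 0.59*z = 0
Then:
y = 4.95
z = -8.47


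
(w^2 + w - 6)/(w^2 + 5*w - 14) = (w + 3)/(w + 7)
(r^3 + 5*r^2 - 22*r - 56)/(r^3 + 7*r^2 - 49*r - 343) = (r^2 - 2*r - 8)/(r^2 - 49)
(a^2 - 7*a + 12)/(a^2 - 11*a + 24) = (a - 4)/(a - 8)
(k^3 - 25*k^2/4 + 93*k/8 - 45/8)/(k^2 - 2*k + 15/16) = 2*(2*k^2 - 11*k + 15)/(4*k - 5)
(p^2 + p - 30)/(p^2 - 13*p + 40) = (p + 6)/(p - 8)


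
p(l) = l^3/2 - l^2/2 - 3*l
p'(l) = 3*l^2/2 - l - 3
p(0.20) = -0.62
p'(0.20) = -3.14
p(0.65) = -2.02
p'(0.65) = -3.02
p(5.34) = 45.86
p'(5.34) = 34.43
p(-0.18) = 0.52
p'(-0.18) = -2.77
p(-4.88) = -55.37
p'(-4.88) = 37.60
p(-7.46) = -213.03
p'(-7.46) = 87.94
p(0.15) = -0.46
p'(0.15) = -3.12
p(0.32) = -0.99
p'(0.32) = -3.17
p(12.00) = 756.00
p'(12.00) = 201.00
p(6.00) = 72.00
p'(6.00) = 45.00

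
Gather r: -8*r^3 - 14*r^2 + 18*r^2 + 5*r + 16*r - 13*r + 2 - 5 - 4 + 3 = -8*r^3 + 4*r^2 + 8*r - 4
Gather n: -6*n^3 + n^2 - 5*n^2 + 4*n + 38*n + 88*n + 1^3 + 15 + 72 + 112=-6*n^3 - 4*n^2 + 130*n + 200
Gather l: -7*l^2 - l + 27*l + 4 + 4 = -7*l^2 + 26*l + 8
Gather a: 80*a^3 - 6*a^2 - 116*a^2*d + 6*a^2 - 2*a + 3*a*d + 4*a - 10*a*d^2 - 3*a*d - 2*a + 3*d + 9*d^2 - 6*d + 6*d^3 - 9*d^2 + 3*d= 80*a^3 - 116*a^2*d - 10*a*d^2 + 6*d^3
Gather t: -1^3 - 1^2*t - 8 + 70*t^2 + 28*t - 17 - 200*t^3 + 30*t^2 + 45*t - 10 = -200*t^3 + 100*t^2 + 72*t - 36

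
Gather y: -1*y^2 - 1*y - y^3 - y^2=-y^3 - 2*y^2 - y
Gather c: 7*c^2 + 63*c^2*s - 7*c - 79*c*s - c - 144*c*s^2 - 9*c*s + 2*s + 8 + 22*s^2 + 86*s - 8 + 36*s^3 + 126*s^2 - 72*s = c^2*(63*s + 7) + c*(-144*s^2 - 88*s - 8) + 36*s^3 + 148*s^2 + 16*s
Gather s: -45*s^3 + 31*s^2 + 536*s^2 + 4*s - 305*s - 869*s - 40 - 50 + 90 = -45*s^3 + 567*s^2 - 1170*s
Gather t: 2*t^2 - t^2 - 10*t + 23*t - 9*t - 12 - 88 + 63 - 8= t^2 + 4*t - 45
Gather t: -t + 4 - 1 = 3 - t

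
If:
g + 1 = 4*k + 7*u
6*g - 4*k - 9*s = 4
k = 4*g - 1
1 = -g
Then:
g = -1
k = -5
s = 10/9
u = 20/7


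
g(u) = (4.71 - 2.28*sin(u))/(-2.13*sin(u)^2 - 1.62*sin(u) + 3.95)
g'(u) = (4.71 - 2.28*sin(u))*(4.26*sin(u)*cos(u) + 1.62*cos(u))/(-2.13*sin(u)^2 - 1.62*sin(u) + 3.95)^2 - 2.28*cos(u)/(-2.13*sin(u)^2 - 1.62*sin(u) + 3.95)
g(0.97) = 2.43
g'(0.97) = 4.95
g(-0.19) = 1.23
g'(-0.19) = -0.30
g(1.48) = 10.88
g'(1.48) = 24.88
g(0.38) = 1.26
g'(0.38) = 0.54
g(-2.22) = 1.68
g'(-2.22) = 0.82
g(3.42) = 1.26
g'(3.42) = 0.39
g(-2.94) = 1.23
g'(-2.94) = 0.31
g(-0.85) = 1.62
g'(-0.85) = -0.81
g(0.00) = 1.19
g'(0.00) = -0.09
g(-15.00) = 1.51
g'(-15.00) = 0.74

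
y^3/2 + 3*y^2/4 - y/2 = y*(y/2 + 1)*(y - 1/2)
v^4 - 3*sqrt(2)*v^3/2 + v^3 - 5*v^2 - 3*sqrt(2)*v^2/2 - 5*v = v*(v + 1)*(v - 5*sqrt(2)/2)*(v + sqrt(2))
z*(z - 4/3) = z^2 - 4*z/3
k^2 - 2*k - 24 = (k - 6)*(k + 4)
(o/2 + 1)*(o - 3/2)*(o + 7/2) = o^3/2 + 2*o^2 - 5*o/8 - 21/4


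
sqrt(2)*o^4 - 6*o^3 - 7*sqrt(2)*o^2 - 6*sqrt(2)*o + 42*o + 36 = (o - 3)*(o + 2)*(o - 3*sqrt(2))*(sqrt(2)*o + sqrt(2))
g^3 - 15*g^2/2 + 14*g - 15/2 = (g - 5)*(g - 3/2)*(g - 1)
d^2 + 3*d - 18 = (d - 3)*(d + 6)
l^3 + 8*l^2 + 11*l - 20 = (l - 1)*(l + 4)*(l + 5)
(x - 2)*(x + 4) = x^2 + 2*x - 8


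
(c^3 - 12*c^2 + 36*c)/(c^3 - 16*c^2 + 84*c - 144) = c/(c - 4)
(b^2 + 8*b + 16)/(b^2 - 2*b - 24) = (b + 4)/(b - 6)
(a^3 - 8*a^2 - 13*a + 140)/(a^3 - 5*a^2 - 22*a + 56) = (a - 5)/(a - 2)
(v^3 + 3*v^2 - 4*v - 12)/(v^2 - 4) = v + 3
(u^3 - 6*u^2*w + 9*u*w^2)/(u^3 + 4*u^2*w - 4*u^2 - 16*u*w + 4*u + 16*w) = u*(u^2 - 6*u*w + 9*w^2)/(u^3 + 4*u^2*w - 4*u^2 - 16*u*w + 4*u + 16*w)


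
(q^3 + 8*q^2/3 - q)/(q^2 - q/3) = q + 3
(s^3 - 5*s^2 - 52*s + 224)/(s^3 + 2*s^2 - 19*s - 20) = (s^2 - s - 56)/(s^2 + 6*s + 5)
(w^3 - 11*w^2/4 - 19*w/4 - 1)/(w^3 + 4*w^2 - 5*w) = (4*w^3 - 11*w^2 - 19*w - 4)/(4*w*(w^2 + 4*w - 5))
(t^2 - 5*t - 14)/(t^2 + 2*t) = (t - 7)/t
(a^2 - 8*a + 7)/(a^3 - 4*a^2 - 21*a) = (a - 1)/(a*(a + 3))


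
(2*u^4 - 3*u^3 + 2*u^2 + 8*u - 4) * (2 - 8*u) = -16*u^5 + 28*u^4 - 22*u^3 - 60*u^2 + 48*u - 8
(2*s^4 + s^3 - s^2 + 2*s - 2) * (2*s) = 4*s^5 + 2*s^4 - 2*s^3 + 4*s^2 - 4*s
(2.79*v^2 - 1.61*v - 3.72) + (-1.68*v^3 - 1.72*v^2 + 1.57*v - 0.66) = -1.68*v^3 + 1.07*v^2 - 0.04*v - 4.38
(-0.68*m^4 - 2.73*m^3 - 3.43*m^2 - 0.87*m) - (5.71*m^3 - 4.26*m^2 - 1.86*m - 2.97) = -0.68*m^4 - 8.44*m^3 + 0.83*m^2 + 0.99*m + 2.97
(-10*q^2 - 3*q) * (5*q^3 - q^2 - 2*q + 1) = -50*q^5 - 5*q^4 + 23*q^3 - 4*q^2 - 3*q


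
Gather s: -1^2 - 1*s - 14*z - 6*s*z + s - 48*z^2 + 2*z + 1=-6*s*z - 48*z^2 - 12*z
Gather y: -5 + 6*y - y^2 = -y^2 + 6*y - 5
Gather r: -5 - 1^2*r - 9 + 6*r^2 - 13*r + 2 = 6*r^2 - 14*r - 12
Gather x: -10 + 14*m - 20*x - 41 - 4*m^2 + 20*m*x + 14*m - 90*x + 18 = -4*m^2 + 28*m + x*(20*m - 110) - 33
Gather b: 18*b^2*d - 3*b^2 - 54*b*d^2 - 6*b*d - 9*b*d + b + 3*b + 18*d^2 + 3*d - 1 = b^2*(18*d - 3) + b*(-54*d^2 - 15*d + 4) + 18*d^2 + 3*d - 1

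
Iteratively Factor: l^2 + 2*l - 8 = (l + 4)*(l - 2)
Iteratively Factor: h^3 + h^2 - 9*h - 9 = (h - 3)*(h^2 + 4*h + 3) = (h - 3)*(h + 1)*(h + 3)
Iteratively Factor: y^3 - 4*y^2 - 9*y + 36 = (y - 4)*(y^2 - 9) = (y - 4)*(y + 3)*(y - 3)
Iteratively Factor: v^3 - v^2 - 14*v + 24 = (v + 4)*(v^2 - 5*v + 6) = (v - 2)*(v + 4)*(v - 3)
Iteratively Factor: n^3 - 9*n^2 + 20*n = (n - 4)*(n^2 - 5*n) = (n - 5)*(n - 4)*(n)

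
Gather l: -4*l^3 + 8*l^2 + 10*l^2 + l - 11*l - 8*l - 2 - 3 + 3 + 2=-4*l^3 + 18*l^2 - 18*l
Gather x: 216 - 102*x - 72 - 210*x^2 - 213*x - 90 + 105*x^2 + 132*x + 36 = -105*x^2 - 183*x + 90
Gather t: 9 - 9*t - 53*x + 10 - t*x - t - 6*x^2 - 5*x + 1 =t*(-x - 10) - 6*x^2 - 58*x + 20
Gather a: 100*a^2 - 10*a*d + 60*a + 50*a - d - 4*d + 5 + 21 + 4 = 100*a^2 + a*(110 - 10*d) - 5*d + 30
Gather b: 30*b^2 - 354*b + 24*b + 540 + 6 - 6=30*b^2 - 330*b + 540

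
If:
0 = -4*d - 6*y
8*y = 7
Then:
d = -21/16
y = 7/8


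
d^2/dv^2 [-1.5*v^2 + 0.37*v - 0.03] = -3.00000000000000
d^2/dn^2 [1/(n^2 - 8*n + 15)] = 2*(-n^2 + 8*n + 4*(n - 4)^2 - 15)/(n^2 - 8*n + 15)^3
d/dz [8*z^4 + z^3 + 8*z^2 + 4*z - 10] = 32*z^3 + 3*z^2 + 16*z + 4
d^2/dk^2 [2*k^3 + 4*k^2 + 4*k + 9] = 12*k + 8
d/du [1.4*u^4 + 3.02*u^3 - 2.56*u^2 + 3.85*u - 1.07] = 5.6*u^3 + 9.06*u^2 - 5.12*u + 3.85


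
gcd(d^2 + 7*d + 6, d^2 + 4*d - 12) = d + 6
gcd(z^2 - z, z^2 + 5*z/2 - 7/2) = z - 1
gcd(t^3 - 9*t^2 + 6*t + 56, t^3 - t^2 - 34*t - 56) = t^2 - 5*t - 14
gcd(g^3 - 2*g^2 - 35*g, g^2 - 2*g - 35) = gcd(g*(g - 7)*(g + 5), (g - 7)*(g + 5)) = g^2 - 2*g - 35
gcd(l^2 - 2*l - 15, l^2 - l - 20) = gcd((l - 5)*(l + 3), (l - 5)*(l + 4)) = l - 5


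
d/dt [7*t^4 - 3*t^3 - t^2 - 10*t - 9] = 28*t^3 - 9*t^2 - 2*t - 10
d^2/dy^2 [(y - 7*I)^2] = 2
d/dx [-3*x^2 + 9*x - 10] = 9 - 6*x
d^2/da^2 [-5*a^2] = -10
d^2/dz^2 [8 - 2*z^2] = -4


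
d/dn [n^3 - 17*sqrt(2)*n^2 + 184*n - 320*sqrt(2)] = 3*n^2 - 34*sqrt(2)*n + 184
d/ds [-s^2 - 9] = -2*s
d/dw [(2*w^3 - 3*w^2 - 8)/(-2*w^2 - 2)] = w*(-w^3 - 3*w - 5)/(w^4 + 2*w^2 + 1)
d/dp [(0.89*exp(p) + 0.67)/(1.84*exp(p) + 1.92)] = 0.476*exp(p)/(1.84*exp(p) + 1.92)^2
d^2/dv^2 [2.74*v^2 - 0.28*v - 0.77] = 5.48000000000000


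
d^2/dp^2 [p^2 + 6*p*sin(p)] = -6*p*sin(p) + 12*cos(p) + 2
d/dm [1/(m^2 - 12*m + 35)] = 2*(6 - m)/(m^2 - 12*m + 35)^2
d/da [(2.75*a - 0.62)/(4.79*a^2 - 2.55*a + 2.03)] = (-13.1725*a^2 + 5.9396*a + 4.0015)/(22.9441*a^4 - 24.429*a^3 + 25.9499*a^2 - 10.353*a + 4.1209)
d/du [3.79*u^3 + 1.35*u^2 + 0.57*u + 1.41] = 11.37*u^2 + 2.7*u + 0.57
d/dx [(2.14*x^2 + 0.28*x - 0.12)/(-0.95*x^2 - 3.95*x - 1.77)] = (-8.187*x^2 - 7.8036*x - 0.9696)/(0.9025*x^4 + 7.505*x^3 + 18.9655*x^2 + 13.983*x + 3.1329)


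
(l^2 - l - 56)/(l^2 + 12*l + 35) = (l - 8)/(l + 5)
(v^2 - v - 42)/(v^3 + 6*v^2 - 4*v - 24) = (v - 7)/(v^2 - 4)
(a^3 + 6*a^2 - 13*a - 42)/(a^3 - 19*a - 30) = (a^2 + 4*a - 21)/(a^2 - 2*a - 15)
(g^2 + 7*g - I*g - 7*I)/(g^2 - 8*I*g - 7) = (g + 7)/(g - 7*I)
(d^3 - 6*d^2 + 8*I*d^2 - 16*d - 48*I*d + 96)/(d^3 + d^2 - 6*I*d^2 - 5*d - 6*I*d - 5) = (d^3 + d^2*(-6 + 8*I) + d*(-16 - 48*I) + 96)/(d^3 + d^2*(1 - 6*I) + d*(-5 - 6*I) - 5)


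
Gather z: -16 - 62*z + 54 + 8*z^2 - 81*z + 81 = 8*z^2 - 143*z + 119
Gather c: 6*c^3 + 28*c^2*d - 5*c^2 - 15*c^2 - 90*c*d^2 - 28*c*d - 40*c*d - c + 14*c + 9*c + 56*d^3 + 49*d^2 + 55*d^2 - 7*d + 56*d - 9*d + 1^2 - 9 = 6*c^3 + c^2*(28*d - 20) + c*(-90*d^2 - 68*d + 22) + 56*d^3 + 104*d^2 + 40*d - 8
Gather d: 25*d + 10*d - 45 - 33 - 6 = 35*d - 84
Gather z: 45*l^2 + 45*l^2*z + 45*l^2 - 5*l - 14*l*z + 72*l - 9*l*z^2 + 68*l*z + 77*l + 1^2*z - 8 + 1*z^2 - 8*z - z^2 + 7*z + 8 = 90*l^2 - 9*l*z^2 + 144*l + z*(45*l^2 + 54*l)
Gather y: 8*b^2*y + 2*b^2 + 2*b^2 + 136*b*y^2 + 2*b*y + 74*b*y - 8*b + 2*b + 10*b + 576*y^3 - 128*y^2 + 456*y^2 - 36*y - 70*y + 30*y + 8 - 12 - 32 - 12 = 4*b^2 + 4*b + 576*y^3 + y^2*(136*b + 328) + y*(8*b^2 + 76*b - 76) - 48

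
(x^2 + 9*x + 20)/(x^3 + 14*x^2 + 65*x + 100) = 1/(x + 5)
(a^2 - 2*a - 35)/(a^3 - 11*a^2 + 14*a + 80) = (a^2 - 2*a - 35)/(a^3 - 11*a^2 + 14*a + 80)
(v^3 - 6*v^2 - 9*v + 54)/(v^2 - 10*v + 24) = (v^2 - 9)/(v - 4)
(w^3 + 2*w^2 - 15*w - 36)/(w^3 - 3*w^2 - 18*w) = (w^2 - w - 12)/(w*(w - 6))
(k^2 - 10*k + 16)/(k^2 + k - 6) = (k - 8)/(k + 3)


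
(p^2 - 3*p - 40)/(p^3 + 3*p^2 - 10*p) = (p - 8)/(p*(p - 2))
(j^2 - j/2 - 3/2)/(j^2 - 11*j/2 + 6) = (j + 1)/(j - 4)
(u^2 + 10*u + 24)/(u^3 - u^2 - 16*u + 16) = (u + 6)/(u^2 - 5*u + 4)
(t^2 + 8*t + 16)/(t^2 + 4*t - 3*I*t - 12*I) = (t + 4)/(t - 3*I)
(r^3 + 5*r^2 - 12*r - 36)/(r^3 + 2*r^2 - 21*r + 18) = (r + 2)/(r - 1)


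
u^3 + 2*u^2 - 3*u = u*(u - 1)*(u + 3)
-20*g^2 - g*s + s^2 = (-5*g + s)*(4*g + s)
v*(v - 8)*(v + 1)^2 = v^4 - 6*v^3 - 15*v^2 - 8*v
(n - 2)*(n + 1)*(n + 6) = n^3 + 5*n^2 - 8*n - 12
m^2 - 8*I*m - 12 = (m - 6*I)*(m - 2*I)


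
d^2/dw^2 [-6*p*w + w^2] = 2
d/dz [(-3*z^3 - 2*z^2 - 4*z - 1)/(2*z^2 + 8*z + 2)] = z*(-3*z^3 - 24*z^2 - 13*z - 2)/(2*(z^4 + 8*z^3 + 18*z^2 + 8*z + 1))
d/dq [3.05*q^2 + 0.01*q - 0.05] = 6.1*q + 0.01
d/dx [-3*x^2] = -6*x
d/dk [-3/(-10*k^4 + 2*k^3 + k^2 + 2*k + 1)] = 6*(-20*k^3 + 3*k^2 + k + 1)/(-10*k^4 + 2*k^3 + k^2 + 2*k + 1)^2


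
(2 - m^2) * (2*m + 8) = -2*m^3 - 8*m^2 + 4*m + 16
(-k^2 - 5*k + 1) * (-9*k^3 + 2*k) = 9*k^5 + 45*k^4 - 11*k^3 - 10*k^2 + 2*k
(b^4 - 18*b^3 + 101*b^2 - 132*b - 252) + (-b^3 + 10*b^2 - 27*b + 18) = b^4 - 19*b^3 + 111*b^2 - 159*b - 234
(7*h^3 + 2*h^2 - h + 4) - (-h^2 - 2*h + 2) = 7*h^3 + 3*h^2 + h + 2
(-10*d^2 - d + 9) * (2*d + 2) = -20*d^3 - 22*d^2 + 16*d + 18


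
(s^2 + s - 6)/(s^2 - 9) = (s - 2)/(s - 3)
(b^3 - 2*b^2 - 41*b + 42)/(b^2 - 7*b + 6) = (b^2 - b - 42)/(b - 6)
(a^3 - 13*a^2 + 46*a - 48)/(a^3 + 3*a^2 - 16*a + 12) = (a^2 - 11*a + 24)/(a^2 + 5*a - 6)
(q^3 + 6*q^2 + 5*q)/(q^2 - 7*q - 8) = q*(q + 5)/(q - 8)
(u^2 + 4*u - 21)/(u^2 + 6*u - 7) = (u - 3)/(u - 1)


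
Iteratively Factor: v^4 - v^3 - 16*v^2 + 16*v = (v - 1)*(v^3 - 16*v) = (v - 1)*(v + 4)*(v^2 - 4*v) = v*(v - 1)*(v + 4)*(v - 4)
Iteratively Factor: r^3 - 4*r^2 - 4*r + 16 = (r - 4)*(r^2 - 4) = (r - 4)*(r + 2)*(r - 2)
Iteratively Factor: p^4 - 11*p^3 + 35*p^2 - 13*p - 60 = (p - 5)*(p^3 - 6*p^2 + 5*p + 12) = (p - 5)*(p - 4)*(p^2 - 2*p - 3) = (p - 5)*(p - 4)*(p - 3)*(p + 1)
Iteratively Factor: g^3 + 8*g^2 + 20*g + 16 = (g + 2)*(g^2 + 6*g + 8) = (g + 2)^2*(g + 4)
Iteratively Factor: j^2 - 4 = (j + 2)*(j - 2)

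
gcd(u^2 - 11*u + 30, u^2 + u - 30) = u - 5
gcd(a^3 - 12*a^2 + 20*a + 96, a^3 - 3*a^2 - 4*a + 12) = a + 2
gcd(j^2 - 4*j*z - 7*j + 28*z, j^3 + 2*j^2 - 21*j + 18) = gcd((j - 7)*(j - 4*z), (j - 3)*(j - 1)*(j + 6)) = 1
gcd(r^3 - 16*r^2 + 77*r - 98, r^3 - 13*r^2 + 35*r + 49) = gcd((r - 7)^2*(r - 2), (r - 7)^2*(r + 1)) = r^2 - 14*r + 49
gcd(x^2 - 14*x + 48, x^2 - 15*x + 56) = x - 8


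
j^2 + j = j*(j + 1)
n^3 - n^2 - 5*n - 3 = (n - 3)*(n + 1)^2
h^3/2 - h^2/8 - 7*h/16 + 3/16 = (h/2 + 1/2)*(h - 3/4)*(h - 1/2)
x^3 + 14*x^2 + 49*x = x*(x + 7)^2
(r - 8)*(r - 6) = r^2 - 14*r + 48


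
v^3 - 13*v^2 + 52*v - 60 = (v - 6)*(v - 5)*(v - 2)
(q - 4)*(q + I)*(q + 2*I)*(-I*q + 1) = -I*q^4 + 4*q^3 + 4*I*q^3 - 16*q^2 + 5*I*q^2 - 2*q - 20*I*q + 8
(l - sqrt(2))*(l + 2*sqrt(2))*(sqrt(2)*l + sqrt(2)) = sqrt(2)*l^3 + sqrt(2)*l^2 + 2*l^2 - 4*sqrt(2)*l + 2*l - 4*sqrt(2)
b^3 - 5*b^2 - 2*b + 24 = (b - 4)*(b - 3)*(b + 2)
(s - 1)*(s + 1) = s^2 - 1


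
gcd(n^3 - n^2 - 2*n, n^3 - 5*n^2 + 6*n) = n^2 - 2*n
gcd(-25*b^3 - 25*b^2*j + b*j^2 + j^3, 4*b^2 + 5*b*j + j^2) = b + j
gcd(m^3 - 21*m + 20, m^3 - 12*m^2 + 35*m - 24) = m - 1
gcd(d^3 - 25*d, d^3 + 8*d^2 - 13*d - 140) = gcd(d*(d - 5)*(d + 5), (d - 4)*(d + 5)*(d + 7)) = d + 5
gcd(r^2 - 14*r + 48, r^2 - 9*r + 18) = r - 6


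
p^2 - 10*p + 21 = (p - 7)*(p - 3)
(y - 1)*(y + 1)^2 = y^3 + y^2 - y - 1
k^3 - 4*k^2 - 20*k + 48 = (k - 6)*(k - 2)*(k + 4)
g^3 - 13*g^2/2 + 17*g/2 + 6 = (g - 4)*(g - 3)*(g + 1/2)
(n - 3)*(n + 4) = n^2 + n - 12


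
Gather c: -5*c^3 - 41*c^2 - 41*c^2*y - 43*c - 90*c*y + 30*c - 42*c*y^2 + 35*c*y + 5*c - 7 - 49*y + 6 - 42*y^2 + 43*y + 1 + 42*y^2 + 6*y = -5*c^3 + c^2*(-41*y - 41) + c*(-42*y^2 - 55*y - 8)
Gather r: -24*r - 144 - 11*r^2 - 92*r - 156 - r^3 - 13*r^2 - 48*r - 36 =-r^3 - 24*r^2 - 164*r - 336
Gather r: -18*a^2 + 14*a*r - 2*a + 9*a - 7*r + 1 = -18*a^2 + 7*a + r*(14*a - 7) + 1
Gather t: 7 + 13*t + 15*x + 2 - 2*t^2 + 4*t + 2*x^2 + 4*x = -2*t^2 + 17*t + 2*x^2 + 19*x + 9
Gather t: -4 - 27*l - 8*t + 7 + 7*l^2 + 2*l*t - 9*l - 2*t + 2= 7*l^2 - 36*l + t*(2*l - 10) + 5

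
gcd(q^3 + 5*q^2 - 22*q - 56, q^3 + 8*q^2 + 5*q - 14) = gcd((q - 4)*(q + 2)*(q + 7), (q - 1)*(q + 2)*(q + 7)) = q^2 + 9*q + 14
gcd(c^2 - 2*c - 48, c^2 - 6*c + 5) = 1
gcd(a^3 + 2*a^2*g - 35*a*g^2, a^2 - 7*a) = a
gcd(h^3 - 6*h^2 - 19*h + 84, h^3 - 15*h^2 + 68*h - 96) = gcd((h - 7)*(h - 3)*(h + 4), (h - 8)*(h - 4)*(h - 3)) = h - 3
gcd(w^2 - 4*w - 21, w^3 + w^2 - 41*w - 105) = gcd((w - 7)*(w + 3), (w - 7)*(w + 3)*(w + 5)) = w^2 - 4*w - 21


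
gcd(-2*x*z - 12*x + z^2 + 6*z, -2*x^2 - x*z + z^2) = 2*x - z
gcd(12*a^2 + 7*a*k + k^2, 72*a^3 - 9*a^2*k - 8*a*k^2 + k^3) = 3*a + k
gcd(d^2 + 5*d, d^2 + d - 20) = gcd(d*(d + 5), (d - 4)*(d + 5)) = d + 5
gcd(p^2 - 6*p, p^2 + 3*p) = p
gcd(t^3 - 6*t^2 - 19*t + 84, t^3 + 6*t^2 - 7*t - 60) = t^2 + t - 12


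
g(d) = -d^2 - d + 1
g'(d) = -2*d - 1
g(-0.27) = 1.20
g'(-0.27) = -0.46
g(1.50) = -2.75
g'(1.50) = -4.00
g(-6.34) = -32.86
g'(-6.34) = 11.68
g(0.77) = -0.36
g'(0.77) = -2.54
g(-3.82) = -9.77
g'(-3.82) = 6.64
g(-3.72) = -9.12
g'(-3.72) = 6.44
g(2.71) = -9.05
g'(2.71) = -6.42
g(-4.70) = -16.39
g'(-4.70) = 8.40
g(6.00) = -41.00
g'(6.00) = -13.00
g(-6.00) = -29.00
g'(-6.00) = 11.00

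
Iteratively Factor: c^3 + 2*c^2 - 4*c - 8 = (c + 2)*(c^2 - 4) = (c + 2)^2*(c - 2)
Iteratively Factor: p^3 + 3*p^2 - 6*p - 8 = (p + 1)*(p^2 + 2*p - 8) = (p + 1)*(p + 4)*(p - 2)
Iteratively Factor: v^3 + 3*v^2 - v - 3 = (v + 3)*(v^2 - 1) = (v + 1)*(v + 3)*(v - 1)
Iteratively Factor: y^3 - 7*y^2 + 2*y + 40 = (y + 2)*(y^2 - 9*y + 20) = (y - 4)*(y + 2)*(y - 5)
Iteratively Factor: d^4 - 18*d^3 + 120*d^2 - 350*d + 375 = (d - 5)*(d^3 - 13*d^2 + 55*d - 75) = (d - 5)*(d - 3)*(d^2 - 10*d + 25) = (d - 5)^2*(d - 3)*(d - 5)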